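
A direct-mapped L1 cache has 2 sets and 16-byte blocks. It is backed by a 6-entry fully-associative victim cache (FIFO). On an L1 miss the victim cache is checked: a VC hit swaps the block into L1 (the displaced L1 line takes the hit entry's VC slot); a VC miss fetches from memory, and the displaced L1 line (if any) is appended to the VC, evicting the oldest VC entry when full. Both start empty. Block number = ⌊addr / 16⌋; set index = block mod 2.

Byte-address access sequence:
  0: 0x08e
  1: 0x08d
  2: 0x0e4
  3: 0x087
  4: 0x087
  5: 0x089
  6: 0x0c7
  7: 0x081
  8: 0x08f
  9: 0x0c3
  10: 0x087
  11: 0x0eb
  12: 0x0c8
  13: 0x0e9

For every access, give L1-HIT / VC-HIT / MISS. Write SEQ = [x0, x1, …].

SEQ = [MISS, L1-HIT, MISS, VC-HIT, L1-HIT, L1-HIT, MISS, VC-HIT, L1-HIT, VC-HIT, VC-HIT, VC-HIT, VC-HIT, VC-HIT]

0: 0x8e (blk 8, set 0) → MISS  vc=[]
1: 0x8d (blk 8, set 0) → L1-HIT  vc=[]
2: 0xe4 (blk 14, set 0) → MISS  vc=[8]
3: 0x87 (blk 8, set 0) → VC-HIT  vc=[14]
4: 0x87 (blk 8, set 0) → L1-HIT  vc=[14]
5: 0x89 (blk 8, set 0) → L1-HIT  vc=[14]
6: 0xc7 (blk 12, set 0) → MISS  vc=[14, 8]
7: 0x81 (blk 8, set 0) → VC-HIT  vc=[14, 12]
8: 0x8f (blk 8, set 0) → L1-HIT  vc=[14, 12]
9: 0xc3 (blk 12, set 0) → VC-HIT  vc=[14, 8]
10: 0x87 (blk 8, set 0) → VC-HIT  vc=[14, 12]
11: 0xeb (blk 14, set 0) → VC-HIT  vc=[8, 12]
12: 0xc8 (blk 12, set 0) → VC-HIT  vc=[8, 14]
13: 0xe9 (blk 14, set 0) → VC-HIT  vc=[8, 12]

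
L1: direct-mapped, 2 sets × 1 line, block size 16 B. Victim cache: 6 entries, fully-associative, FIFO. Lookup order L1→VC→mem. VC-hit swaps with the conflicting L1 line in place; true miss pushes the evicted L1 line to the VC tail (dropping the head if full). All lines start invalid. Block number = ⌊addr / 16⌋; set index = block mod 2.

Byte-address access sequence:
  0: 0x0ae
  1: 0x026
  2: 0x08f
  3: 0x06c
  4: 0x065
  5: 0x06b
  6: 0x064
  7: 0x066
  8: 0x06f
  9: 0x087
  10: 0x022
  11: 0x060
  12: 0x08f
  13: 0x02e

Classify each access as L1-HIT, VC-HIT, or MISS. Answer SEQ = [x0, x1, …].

SEQ = [MISS, MISS, MISS, MISS, L1-HIT, L1-HIT, L1-HIT, L1-HIT, L1-HIT, VC-HIT, VC-HIT, VC-HIT, VC-HIT, VC-HIT]

#0 0xae→b10/s0 MISS; vc=[]
#1 0x26→b2/s0 MISS; vc=[10]
#2 0x8f→b8/s0 MISS; vc=[10,2]
#3 0x6c→b6/s0 MISS; vc=[10,2,8]
#4 0x65→b6/s0 L1-HIT; vc=[10,2,8]
#5 0x6b→b6/s0 L1-HIT; vc=[10,2,8]
#6 0x64→b6/s0 L1-HIT; vc=[10,2,8]
#7 0x66→b6/s0 L1-HIT; vc=[10,2,8]
#8 0x6f→b6/s0 L1-HIT; vc=[10,2,8]
#9 0x87→b8/s0 VC-HIT; vc=[10,2,6]
#10 0x22→b2/s0 VC-HIT; vc=[10,8,6]
#11 0x60→b6/s0 VC-HIT; vc=[10,8,2]
#12 0x8f→b8/s0 VC-HIT; vc=[10,6,2]
#13 0x2e→b2/s0 VC-HIT; vc=[10,6,8]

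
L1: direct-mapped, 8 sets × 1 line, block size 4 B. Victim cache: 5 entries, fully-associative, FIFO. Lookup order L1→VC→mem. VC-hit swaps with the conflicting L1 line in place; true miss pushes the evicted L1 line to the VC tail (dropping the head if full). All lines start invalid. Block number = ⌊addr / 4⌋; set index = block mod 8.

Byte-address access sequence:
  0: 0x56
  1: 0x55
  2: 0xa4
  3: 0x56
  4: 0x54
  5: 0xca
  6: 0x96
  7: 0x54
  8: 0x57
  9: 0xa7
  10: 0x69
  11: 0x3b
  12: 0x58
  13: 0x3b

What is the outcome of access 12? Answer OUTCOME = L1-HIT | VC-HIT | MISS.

OUTCOME = MISS

0: 0x56 (blk 21, set 5) → MISS  vc=[]
1: 0x55 (blk 21, set 5) → L1-HIT  vc=[]
2: 0xa4 (blk 41, set 1) → MISS  vc=[]
3: 0x56 (blk 21, set 5) → L1-HIT  vc=[]
4: 0x54 (blk 21, set 5) → L1-HIT  vc=[]
5: 0xca (blk 50, set 2) → MISS  vc=[]
6: 0x96 (blk 37, set 5) → MISS  vc=[21]
7: 0x54 (blk 21, set 5) → VC-HIT  vc=[37]
8: 0x57 (blk 21, set 5) → L1-HIT  vc=[37]
9: 0xa7 (blk 41, set 1) → L1-HIT  vc=[37]
10: 0x69 (blk 26, set 2) → MISS  vc=[37, 50]
11: 0x3b (blk 14, set 6) → MISS  vc=[37, 50]
12: 0x58 (blk 22, set 6) → MISS  vc=[37, 50, 14]
13: 0x3b (blk 14, set 6) → VC-HIT  vc=[37, 50, 22]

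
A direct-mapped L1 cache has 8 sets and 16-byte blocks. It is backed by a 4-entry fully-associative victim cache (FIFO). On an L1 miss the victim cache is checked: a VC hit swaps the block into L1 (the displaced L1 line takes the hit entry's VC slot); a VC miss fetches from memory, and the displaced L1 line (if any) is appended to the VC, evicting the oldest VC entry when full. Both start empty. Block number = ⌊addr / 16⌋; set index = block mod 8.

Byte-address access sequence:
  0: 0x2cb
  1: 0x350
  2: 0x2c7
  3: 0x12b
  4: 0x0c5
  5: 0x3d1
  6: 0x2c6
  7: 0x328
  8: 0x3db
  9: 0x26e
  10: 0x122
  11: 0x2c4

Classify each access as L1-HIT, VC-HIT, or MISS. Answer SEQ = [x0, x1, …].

0: 0x2cb (blk 44, set 4) → MISS  vc=[]
1: 0x350 (blk 53, set 5) → MISS  vc=[]
2: 0x2c7 (blk 44, set 4) → L1-HIT  vc=[]
3: 0x12b (blk 18, set 2) → MISS  vc=[]
4: 0xc5 (blk 12, set 4) → MISS  vc=[44]
5: 0x3d1 (blk 61, set 5) → MISS  vc=[44, 53]
6: 0x2c6 (blk 44, set 4) → VC-HIT  vc=[12, 53]
7: 0x328 (blk 50, set 2) → MISS  vc=[12, 53, 18]
8: 0x3db (blk 61, set 5) → L1-HIT  vc=[12, 53, 18]
9: 0x26e (blk 38, set 6) → MISS  vc=[12, 53, 18]
10: 0x122 (blk 18, set 2) → VC-HIT  vc=[12, 53, 50]
11: 0x2c4 (blk 44, set 4) → L1-HIT  vc=[12, 53, 50]

SEQ = [MISS, MISS, L1-HIT, MISS, MISS, MISS, VC-HIT, MISS, L1-HIT, MISS, VC-HIT, L1-HIT]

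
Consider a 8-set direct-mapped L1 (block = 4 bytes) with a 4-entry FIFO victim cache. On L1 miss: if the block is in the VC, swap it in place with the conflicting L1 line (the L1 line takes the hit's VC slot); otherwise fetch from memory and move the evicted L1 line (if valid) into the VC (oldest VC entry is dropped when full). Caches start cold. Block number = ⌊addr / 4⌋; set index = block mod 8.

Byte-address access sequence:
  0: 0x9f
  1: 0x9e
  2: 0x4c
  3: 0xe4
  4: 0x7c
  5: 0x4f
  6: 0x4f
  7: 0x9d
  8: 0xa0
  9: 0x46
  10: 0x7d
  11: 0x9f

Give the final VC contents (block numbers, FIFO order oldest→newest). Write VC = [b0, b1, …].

VC = [31, 57]

#0 0x9f→b39/s7 MISS; vc=[]
#1 0x9e→b39/s7 L1-HIT; vc=[]
#2 0x4c→b19/s3 MISS; vc=[]
#3 0xe4→b57/s1 MISS; vc=[]
#4 0x7c→b31/s7 MISS; vc=[39]
#5 0x4f→b19/s3 L1-HIT; vc=[39]
#6 0x4f→b19/s3 L1-HIT; vc=[39]
#7 0x9d→b39/s7 VC-HIT; vc=[31]
#8 0xa0→b40/s0 MISS; vc=[31]
#9 0x46→b17/s1 MISS; vc=[31,57]
#10 0x7d→b31/s7 VC-HIT; vc=[39,57]
#11 0x9f→b39/s7 VC-HIT; vc=[31,57]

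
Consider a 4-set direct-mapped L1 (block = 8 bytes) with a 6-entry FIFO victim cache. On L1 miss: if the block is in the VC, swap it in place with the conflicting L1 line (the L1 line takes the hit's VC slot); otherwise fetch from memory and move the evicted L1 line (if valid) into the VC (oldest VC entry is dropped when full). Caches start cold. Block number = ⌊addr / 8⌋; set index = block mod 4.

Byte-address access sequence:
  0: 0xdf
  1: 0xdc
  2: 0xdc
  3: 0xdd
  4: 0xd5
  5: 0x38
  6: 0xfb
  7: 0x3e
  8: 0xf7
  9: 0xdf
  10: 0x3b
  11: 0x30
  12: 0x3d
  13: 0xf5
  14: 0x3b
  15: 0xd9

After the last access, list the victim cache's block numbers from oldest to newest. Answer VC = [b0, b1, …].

#0 0xdf→b27/s3 MISS; vc=[]
#1 0xdc→b27/s3 L1-HIT; vc=[]
#2 0xdc→b27/s3 L1-HIT; vc=[]
#3 0xdd→b27/s3 L1-HIT; vc=[]
#4 0xd5→b26/s2 MISS; vc=[]
#5 0x38→b7/s3 MISS; vc=[27]
#6 0xfb→b31/s3 MISS; vc=[27,7]
#7 0x3e→b7/s3 VC-HIT; vc=[27,31]
#8 0xf7→b30/s2 MISS; vc=[27,31,26]
#9 0xdf→b27/s3 VC-HIT; vc=[7,31,26]
#10 0x3b→b7/s3 VC-HIT; vc=[27,31,26]
#11 0x30→b6/s2 MISS; vc=[27,31,26,30]
#12 0x3d→b7/s3 L1-HIT; vc=[27,31,26,30]
#13 0xf5→b30/s2 VC-HIT; vc=[27,31,26,6]
#14 0x3b→b7/s3 L1-HIT; vc=[27,31,26,6]
#15 0xd9→b27/s3 VC-HIT; vc=[7,31,26,6]

VC = [7, 31, 26, 6]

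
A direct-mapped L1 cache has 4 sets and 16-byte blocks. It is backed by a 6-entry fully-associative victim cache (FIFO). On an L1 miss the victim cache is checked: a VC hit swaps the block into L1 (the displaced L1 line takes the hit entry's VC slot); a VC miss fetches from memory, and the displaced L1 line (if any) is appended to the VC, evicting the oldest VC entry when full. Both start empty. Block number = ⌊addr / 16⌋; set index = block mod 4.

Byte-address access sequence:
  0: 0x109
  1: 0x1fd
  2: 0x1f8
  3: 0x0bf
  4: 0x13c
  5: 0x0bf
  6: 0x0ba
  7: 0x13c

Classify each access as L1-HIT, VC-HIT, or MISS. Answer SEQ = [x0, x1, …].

#0 0x109→b16/s0 MISS; vc=[]
#1 0x1fd→b31/s3 MISS; vc=[]
#2 0x1f8→b31/s3 L1-HIT; vc=[]
#3 0xbf→b11/s3 MISS; vc=[31]
#4 0x13c→b19/s3 MISS; vc=[31,11]
#5 0xbf→b11/s3 VC-HIT; vc=[31,19]
#6 0xba→b11/s3 L1-HIT; vc=[31,19]
#7 0x13c→b19/s3 VC-HIT; vc=[31,11]

SEQ = [MISS, MISS, L1-HIT, MISS, MISS, VC-HIT, L1-HIT, VC-HIT]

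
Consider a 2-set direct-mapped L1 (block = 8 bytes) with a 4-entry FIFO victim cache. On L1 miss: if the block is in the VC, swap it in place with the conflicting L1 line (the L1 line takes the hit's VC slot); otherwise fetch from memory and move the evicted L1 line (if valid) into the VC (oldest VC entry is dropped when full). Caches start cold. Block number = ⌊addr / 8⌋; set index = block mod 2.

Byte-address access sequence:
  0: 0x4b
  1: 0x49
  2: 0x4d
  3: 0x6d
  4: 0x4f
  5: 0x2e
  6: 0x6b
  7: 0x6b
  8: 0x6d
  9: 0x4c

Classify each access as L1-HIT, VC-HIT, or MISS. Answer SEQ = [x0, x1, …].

0: 0x4b (blk 9, set 1) → MISS  vc=[]
1: 0x49 (blk 9, set 1) → L1-HIT  vc=[]
2: 0x4d (blk 9, set 1) → L1-HIT  vc=[]
3: 0x6d (blk 13, set 1) → MISS  vc=[9]
4: 0x4f (blk 9, set 1) → VC-HIT  vc=[13]
5: 0x2e (blk 5, set 1) → MISS  vc=[13, 9]
6: 0x6b (blk 13, set 1) → VC-HIT  vc=[5, 9]
7: 0x6b (blk 13, set 1) → L1-HIT  vc=[5, 9]
8: 0x6d (blk 13, set 1) → L1-HIT  vc=[5, 9]
9: 0x4c (blk 9, set 1) → VC-HIT  vc=[5, 13]

SEQ = [MISS, L1-HIT, L1-HIT, MISS, VC-HIT, MISS, VC-HIT, L1-HIT, L1-HIT, VC-HIT]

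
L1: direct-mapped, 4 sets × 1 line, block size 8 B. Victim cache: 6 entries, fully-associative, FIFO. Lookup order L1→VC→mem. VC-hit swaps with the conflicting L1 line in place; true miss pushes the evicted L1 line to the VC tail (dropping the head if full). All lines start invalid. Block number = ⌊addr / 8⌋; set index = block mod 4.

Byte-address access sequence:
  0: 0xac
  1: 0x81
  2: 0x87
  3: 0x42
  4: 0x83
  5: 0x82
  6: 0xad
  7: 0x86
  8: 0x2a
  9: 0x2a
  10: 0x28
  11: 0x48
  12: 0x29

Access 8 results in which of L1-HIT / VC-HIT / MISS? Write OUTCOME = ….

OUTCOME = MISS

#0 0xac→b21/s1 MISS; vc=[]
#1 0x81→b16/s0 MISS; vc=[]
#2 0x87→b16/s0 L1-HIT; vc=[]
#3 0x42→b8/s0 MISS; vc=[16]
#4 0x83→b16/s0 VC-HIT; vc=[8]
#5 0x82→b16/s0 L1-HIT; vc=[8]
#6 0xad→b21/s1 L1-HIT; vc=[8]
#7 0x86→b16/s0 L1-HIT; vc=[8]
#8 0x2a→b5/s1 MISS; vc=[8,21]
#9 0x2a→b5/s1 L1-HIT; vc=[8,21]
#10 0x28→b5/s1 L1-HIT; vc=[8,21]
#11 0x48→b9/s1 MISS; vc=[8,21,5]
#12 0x29→b5/s1 VC-HIT; vc=[8,21,9]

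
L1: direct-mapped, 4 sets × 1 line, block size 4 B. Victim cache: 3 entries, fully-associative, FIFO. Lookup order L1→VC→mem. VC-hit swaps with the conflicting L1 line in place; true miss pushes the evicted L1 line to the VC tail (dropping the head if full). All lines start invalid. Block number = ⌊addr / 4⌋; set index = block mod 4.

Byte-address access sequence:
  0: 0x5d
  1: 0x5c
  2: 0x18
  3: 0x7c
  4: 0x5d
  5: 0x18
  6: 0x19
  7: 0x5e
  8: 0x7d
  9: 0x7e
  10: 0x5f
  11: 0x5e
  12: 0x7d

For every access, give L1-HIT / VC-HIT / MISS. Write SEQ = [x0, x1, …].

SEQ = [MISS, L1-HIT, MISS, MISS, VC-HIT, L1-HIT, L1-HIT, L1-HIT, VC-HIT, L1-HIT, VC-HIT, L1-HIT, VC-HIT]

#0 0x5d→b23/s3 MISS; vc=[]
#1 0x5c→b23/s3 L1-HIT; vc=[]
#2 0x18→b6/s2 MISS; vc=[]
#3 0x7c→b31/s3 MISS; vc=[23]
#4 0x5d→b23/s3 VC-HIT; vc=[31]
#5 0x18→b6/s2 L1-HIT; vc=[31]
#6 0x19→b6/s2 L1-HIT; vc=[31]
#7 0x5e→b23/s3 L1-HIT; vc=[31]
#8 0x7d→b31/s3 VC-HIT; vc=[23]
#9 0x7e→b31/s3 L1-HIT; vc=[23]
#10 0x5f→b23/s3 VC-HIT; vc=[31]
#11 0x5e→b23/s3 L1-HIT; vc=[31]
#12 0x7d→b31/s3 VC-HIT; vc=[23]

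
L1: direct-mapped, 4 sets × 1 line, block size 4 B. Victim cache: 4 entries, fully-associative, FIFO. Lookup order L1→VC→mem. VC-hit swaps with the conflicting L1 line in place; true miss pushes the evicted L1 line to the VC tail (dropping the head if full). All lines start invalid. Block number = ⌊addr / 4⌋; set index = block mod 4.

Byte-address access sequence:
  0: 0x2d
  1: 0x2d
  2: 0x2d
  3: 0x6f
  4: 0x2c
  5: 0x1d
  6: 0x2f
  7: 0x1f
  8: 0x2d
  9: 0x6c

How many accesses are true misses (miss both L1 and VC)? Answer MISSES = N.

MISSES = 3

#0 0x2d→b11/s3 MISS; vc=[]
#1 0x2d→b11/s3 L1-HIT; vc=[]
#2 0x2d→b11/s3 L1-HIT; vc=[]
#3 0x6f→b27/s3 MISS; vc=[11]
#4 0x2c→b11/s3 VC-HIT; vc=[27]
#5 0x1d→b7/s3 MISS; vc=[27,11]
#6 0x2f→b11/s3 VC-HIT; vc=[27,7]
#7 0x1f→b7/s3 VC-HIT; vc=[27,11]
#8 0x2d→b11/s3 VC-HIT; vc=[27,7]
#9 0x6c→b27/s3 VC-HIT; vc=[11,7]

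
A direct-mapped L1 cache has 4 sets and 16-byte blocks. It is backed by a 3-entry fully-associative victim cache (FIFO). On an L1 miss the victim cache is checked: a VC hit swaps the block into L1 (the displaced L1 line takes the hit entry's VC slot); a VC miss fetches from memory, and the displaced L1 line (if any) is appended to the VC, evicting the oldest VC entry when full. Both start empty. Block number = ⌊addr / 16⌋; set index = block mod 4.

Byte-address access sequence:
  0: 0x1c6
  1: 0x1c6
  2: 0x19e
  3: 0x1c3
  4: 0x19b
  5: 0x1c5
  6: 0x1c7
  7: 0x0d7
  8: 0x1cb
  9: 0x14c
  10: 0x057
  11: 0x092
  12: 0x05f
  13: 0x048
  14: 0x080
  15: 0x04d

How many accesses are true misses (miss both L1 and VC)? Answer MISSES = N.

MISSES = 8

  [0] addr=0x1c6 blk=28 s=0: MISS | VC []
  [1] addr=0x1c6 blk=28 s=0: L1-HIT | VC []
  [2] addr=0x19e blk=25 s=1: MISS | VC []
  [3] addr=0x1c3 blk=28 s=0: L1-HIT | VC []
  [4] addr=0x19b blk=25 s=1: L1-HIT | VC []
  [5] addr=0x1c5 blk=28 s=0: L1-HIT | VC []
  [6] addr=0x1c7 blk=28 s=0: L1-HIT | VC []
  [7] addr=0xd7 blk=13 s=1: MISS | VC [25]
  [8] addr=0x1cb blk=28 s=0: L1-HIT | VC [25]
  [9] addr=0x14c blk=20 s=0: MISS | VC [25, 28]
  [10] addr=0x57 blk=5 s=1: MISS | VC [25, 28, 13]
  [11] addr=0x92 blk=9 s=1: MISS | VC [28, 13, 5]
  [12] addr=0x5f blk=5 s=1: VC-HIT | VC [28, 13, 9]
  [13] addr=0x48 blk=4 s=0: MISS | VC [13, 9, 20]
  [14] addr=0x80 blk=8 s=0: MISS | VC [9, 20, 4]
  [15] addr=0x4d blk=4 s=0: VC-HIT | VC [9, 20, 8]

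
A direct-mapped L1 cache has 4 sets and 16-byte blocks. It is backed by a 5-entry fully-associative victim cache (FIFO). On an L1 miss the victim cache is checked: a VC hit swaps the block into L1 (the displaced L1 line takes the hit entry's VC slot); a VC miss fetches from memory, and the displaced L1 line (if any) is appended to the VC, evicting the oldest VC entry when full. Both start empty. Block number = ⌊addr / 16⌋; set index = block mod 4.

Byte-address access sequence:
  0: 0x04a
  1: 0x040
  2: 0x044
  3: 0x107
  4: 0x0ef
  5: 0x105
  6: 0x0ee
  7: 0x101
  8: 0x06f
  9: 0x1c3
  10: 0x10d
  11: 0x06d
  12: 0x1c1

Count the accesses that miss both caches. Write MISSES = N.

MISSES = 5

#0 0x4a→b4/s0 MISS; vc=[]
#1 0x40→b4/s0 L1-HIT; vc=[]
#2 0x44→b4/s0 L1-HIT; vc=[]
#3 0x107→b16/s0 MISS; vc=[4]
#4 0xef→b14/s2 MISS; vc=[4]
#5 0x105→b16/s0 L1-HIT; vc=[4]
#6 0xee→b14/s2 L1-HIT; vc=[4]
#7 0x101→b16/s0 L1-HIT; vc=[4]
#8 0x6f→b6/s2 MISS; vc=[4,14]
#9 0x1c3→b28/s0 MISS; vc=[4,14,16]
#10 0x10d→b16/s0 VC-HIT; vc=[4,14,28]
#11 0x6d→b6/s2 L1-HIT; vc=[4,14,28]
#12 0x1c1→b28/s0 VC-HIT; vc=[4,14,16]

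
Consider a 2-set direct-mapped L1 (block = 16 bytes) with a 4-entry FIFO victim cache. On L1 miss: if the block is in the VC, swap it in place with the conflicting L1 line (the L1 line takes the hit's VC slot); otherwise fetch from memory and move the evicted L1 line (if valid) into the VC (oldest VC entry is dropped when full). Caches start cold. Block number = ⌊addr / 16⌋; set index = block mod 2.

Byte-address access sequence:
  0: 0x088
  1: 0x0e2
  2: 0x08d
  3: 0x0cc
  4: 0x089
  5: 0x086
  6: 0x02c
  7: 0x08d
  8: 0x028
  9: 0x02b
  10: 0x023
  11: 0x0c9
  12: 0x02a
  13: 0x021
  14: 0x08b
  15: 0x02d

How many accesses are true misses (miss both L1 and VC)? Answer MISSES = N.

0: 0x88 (blk 8, set 0) → MISS  vc=[]
1: 0xe2 (blk 14, set 0) → MISS  vc=[8]
2: 0x8d (blk 8, set 0) → VC-HIT  vc=[14]
3: 0xcc (blk 12, set 0) → MISS  vc=[14, 8]
4: 0x89 (blk 8, set 0) → VC-HIT  vc=[14, 12]
5: 0x86 (blk 8, set 0) → L1-HIT  vc=[14, 12]
6: 0x2c (blk 2, set 0) → MISS  vc=[14, 12, 8]
7: 0x8d (blk 8, set 0) → VC-HIT  vc=[14, 12, 2]
8: 0x28 (blk 2, set 0) → VC-HIT  vc=[14, 12, 8]
9: 0x2b (blk 2, set 0) → L1-HIT  vc=[14, 12, 8]
10: 0x23 (blk 2, set 0) → L1-HIT  vc=[14, 12, 8]
11: 0xc9 (blk 12, set 0) → VC-HIT  vc=[14, 2, 8]
12: 0x2a (blk 2, set 0) → VC-HIT  vc=[14, 12, 8]
13: 0x21 (blk 2, set 0) → L1-HIT  vc=[14, 12, 8]
14: 0x8b (blk 8, set 0) → VC-HIT  vc=[14, 12, 2]
15: 0x2d (blk 2, set 0) → VC-HIT  vc=[14, 12, 8]

MISSES = 4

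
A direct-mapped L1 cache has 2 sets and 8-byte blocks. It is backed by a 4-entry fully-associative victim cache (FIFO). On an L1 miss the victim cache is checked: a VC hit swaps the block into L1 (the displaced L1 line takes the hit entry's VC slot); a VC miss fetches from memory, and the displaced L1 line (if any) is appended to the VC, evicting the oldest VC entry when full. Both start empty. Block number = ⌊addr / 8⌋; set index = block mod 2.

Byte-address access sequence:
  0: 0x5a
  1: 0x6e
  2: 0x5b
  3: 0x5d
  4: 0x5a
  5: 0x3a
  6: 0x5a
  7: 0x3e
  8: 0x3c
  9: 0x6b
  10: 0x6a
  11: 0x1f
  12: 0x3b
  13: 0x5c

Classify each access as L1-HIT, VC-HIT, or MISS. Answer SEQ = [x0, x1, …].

SEQ = [MISS, MISS, VC-HIT, L1-HIT, L1-HIT, MISS, VC-HIT, VC-HIT, L1-HIT, VC-HIT, L1-HIT, MISS, VC-HIT, VC-HIT]

#0 0x5a→b11/s1 MISS; vc=[]
#1 0x6e→b13/s1 MISS; vc=[11]
#2 0x5b→b11/s1 VC-HIT; vc=[13]
#3 0x5d→b11/s1 L1-HIT; vc=[13]
#4 0x5a→b11/s1 L1-HIT; vc=[13]
#5 0x3a→b7/s1 MISS; vc=[13,11]
#6 0x5a→b11/s1 VC-HIT; vc=[13,7]
#7 0x3e→b7/s1 VC-HIT; vc=[13,11]
#8 0x3c→b7/s1 L1-HIT; vc=[13,11]
#9 0x6b→b13/s1 VC-HIT; vc=[7,11]
#10 0x6a→b13/s1 L1-HIT; vc=[7,11]
#11 0x1f→b3/s1 MISS; vc=[7,11,13]
#12 0x3b→b7/s1 VC-HIT; vc=[3,11,13]
#13 0x5c→b11/s1 VC-HIT; vc=[3,7,13]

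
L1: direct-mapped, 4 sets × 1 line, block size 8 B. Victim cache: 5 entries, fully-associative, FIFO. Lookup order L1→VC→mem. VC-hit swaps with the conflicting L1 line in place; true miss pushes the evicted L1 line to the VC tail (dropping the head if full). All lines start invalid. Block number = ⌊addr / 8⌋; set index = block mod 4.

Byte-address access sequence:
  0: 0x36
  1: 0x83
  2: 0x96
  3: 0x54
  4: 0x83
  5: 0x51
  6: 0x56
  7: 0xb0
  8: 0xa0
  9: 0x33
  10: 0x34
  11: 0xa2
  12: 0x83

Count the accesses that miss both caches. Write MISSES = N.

#0 0x36→b6/s2 MISS; vc=[]
#1 0x83→b16/s0 MISS; vc=[]
#2 0x96→b18/s2 MISS; vc=[6]
#3 0x54→b10/s2 MISS; vc=[6,18]
#4 0x83→b16/s0 L1-HIT; vc=[6,18]
#5 0x51→b10/s2 L1-HIT; vc=[6,18]
#6 0x56→b10/s2 L1-HIT; vc=[6,18]
#7 0xb0→b22/s2 MISS; vc=[6,18,10]
#8 0xa0→b20/s0 MISS; vc=[6,18,10,16]
#9 0x33→b6/s2 VC-HIT; vc=[22,18,10,16]
#10 0x34→b6/s2 L1-HIT; vc=[22,18,10,16]
#11 0xa2→b20/s0 L1-HIT; vc=[22,18,10,16]
#12 0x83→b16/s0 VC-HIT; vc=[22,18,10,20]

MISSES = 6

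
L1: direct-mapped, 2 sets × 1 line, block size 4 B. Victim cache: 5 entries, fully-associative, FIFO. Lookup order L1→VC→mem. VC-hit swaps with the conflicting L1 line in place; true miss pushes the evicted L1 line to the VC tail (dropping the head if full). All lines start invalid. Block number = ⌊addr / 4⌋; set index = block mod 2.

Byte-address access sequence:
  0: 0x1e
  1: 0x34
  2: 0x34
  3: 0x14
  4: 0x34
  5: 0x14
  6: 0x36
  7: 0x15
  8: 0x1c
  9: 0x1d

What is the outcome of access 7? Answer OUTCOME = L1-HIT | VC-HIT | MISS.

0: 0x1e (blk 7, set 1) → MISS  vc=[]
1: 0x34 (blk 13, set 1) → MISS  vc=[7]
2: 0x34 (blk 13, set 1) → L1-HIT  vc=[7]
3: 0x14 (blk 5, set 1) → MISS  vc=[7, 13]
4: 0x34 (blk 13, set 1) → VC-HIT  vc=[7, 5]
5: 0x14 (blk 5, set 1) → VC-HIT  vc=[7, 13]
6: 0x36 (blk 13, set 1) → VC-HIT  vc=[7, 5]
7: 0x15 (blk 5, set 1) → VC-HIT  vc=[7, 13]
8: 0x1c (blk 7, set 1) → VC-HIT  vc=[5, 13]
9: 0x1d (blk 7, set 1) → L1-HIT  vc=[5, 13]

OUTCOME = VC-HIT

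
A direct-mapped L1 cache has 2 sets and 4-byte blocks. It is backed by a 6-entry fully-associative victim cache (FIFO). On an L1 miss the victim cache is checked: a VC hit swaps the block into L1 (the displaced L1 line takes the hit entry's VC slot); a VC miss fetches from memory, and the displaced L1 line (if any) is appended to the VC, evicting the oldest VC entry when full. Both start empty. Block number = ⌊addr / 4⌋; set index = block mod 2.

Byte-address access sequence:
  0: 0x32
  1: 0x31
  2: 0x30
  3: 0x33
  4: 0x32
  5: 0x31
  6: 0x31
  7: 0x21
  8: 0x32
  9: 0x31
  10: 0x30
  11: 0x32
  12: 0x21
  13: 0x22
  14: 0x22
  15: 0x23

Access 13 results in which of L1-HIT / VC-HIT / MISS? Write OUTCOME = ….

OUTCOME = L1-HIT

#0 0x32→b12/s0 MISS; vc=[]
#1 0x31→b12/s0 L1-HIT; vc=[]
#2 0x30→b12/s0 L1-HIT; vc=[]
#3 0x33→b12/s0 L1-HIT; vc=[]
#4 0x32→b12/s0 L1-HIT; vc=[]
#5 0x31→b12/s0 L1-HIT; vc=[]
#6 0x31→b12/s0 L1-HIT; vc=[]
#7 0x21→b8/s0 MISS; vc=[12]
#8 0x32→b12/s0 VC-HIT; vc=[8]
#9 0x31→b12/s0 L1-HIT; vc=[8]
#10 0x30→b12/s0 L1-HIT; vc=[8]
#11 0x32→b12/s0 L1-HIT; vc=[8]
#12 0x21→b8/s0 VC-HIT; vc=[12]
#13 0x22→b8/s0 L1-HIT; vc=[12]
#14 0x22→b8/s0 L1-HIT; vc=[12]
#15 0x23→b8/s0 L1-HIT; vc=[12]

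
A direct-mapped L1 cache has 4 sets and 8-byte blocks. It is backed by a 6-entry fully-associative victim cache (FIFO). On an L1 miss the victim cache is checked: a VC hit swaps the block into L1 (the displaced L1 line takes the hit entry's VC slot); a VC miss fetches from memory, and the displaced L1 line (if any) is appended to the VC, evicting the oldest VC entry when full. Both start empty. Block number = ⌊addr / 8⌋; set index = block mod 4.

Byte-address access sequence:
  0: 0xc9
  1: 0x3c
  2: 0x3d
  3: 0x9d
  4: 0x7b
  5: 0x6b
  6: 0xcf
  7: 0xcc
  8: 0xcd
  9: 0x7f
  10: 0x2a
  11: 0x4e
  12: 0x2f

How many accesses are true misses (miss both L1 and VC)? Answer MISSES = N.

MISSES = 7

0: 0xc9 (blk 25, set 1) → MISS  vc=[]
1: 0x3c (blk 7, set 3) → MISS  vc=[]
2: 0x3d (blk 7, set 3) → L1-HIT  vc=[]
3: 0x9d (blk 19, set 3) → MISS  vc=[7]
4: 0x7b (blk 15, set 3) → MISS  vc=[7, 19]
5: 0x6b (blk 13, set 1) → MISS  vc=[7, 19, 25]
6: 0xcf (blk 25, set 1) → VC-HIT  vc=[7, 19, 13]
7: 0xcc (blk 25, set 1) → L1-HIT  vc=[7, 19, 13]
8: 0xcd (blk 25, set 1) → L1-HIT  vc=[7, 19, 13]
9: 0x7f (blk 15, set 3) → L1-HIT  vc=[7, 19, 13]
10: 0x2a (blk 5, set 1) → MISS  vc=[7, 19, 13, 25]
11: 0x4e (blk 9, set 1) → MISS  vc=[7, 19, 13, 25, 5]
12: 0x2f (blk 5, set 1) → VC-HIT  vc=[7, 19, 13, 25, 9]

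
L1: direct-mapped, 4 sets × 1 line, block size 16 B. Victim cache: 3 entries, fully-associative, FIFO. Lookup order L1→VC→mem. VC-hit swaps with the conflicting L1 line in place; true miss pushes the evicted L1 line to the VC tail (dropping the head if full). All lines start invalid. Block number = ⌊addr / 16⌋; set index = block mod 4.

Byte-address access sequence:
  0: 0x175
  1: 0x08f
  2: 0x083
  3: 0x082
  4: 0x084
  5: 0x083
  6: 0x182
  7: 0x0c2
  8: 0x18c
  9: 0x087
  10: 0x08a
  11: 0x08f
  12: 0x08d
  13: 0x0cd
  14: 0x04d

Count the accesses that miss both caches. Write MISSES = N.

MISSES = 5

#0 0x175→b23/s3 MISS; vc=[]
#1 0x8f→b8/s0 MISS; vc=[]
#2 0x83→b8/s0 L1-HIT; vc=[]
#3 0x82→b8/s0 L1-HIT; vc=[]
#4 0x84→b8/s0 L1-HIT; vc=[]
#5 0x83→b8/s0 L1-HIT; vc=[]
#6 0x182→b24/s0 MISS; vc=[8]
#7 0xc2→b12/s0 MISS; vc=[8,24]
#8 0x18c→b24/s0 VC-HIT; vc=[8,12]
#9 0x87→b8/s0 VC-HIT; vc=[24,12]
#10 0x8a→b8/s0 L1-HIT; vc=[24,12]
#11 0x8f→b8/s0 L1-HIT; vc=[24,12]
#12 0x8d→b8/s0 L1-HIT; vc=[24,12]
#13 0xcd→b12/s0 VC-HIT; vc=[24,8]
#14 0x4d→b4/s0 MISS; vc=[24,8,12]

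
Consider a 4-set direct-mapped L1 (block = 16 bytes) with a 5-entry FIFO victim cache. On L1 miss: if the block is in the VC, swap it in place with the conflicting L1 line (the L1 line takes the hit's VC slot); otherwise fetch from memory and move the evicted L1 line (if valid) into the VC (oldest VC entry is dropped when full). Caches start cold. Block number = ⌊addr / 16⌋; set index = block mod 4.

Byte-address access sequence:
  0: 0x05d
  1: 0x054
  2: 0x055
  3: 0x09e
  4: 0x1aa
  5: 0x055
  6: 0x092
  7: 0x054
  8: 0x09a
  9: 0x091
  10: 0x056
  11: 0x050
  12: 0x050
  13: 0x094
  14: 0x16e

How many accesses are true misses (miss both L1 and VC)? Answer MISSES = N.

#0 0x5d→b5/s1 MISS; vc=[]
#1 0x54→b5/s1 L1-HIT; vc=[]
#2 0x55→b5/s1 L1-HIT; vc=[]
#3 0x9e→b9/s1 MISS; vc=[5]
#4 0x1aa→b26/s2 MISS; vc=[5]
#5 0x55→b5/s1 VC-HIT; vc=[9]
#6 0x92→b9/s1 VC-HIT; vc=[5]
#7 0x54→b5/s1 VC-HIT; vc=[9]
#8 0x9a→b9/s1 VC-HIT; vc=[5]
#9 0x91→b9/s1 L1-HIT; vc=[5]
#10 0x56→b5/s1 VC-HIT; vc=[9]
#11 0x50→b5/s1 L1-HIT; vc=[9]
#12 0x50→b5/s1 L1-HIT; vc=[9]
#13 0x94→b9/s1 VC-HIT; vc=[5]
#14 0x16e→b22/s2 MISS; vc=[5,26]

MISSES = 4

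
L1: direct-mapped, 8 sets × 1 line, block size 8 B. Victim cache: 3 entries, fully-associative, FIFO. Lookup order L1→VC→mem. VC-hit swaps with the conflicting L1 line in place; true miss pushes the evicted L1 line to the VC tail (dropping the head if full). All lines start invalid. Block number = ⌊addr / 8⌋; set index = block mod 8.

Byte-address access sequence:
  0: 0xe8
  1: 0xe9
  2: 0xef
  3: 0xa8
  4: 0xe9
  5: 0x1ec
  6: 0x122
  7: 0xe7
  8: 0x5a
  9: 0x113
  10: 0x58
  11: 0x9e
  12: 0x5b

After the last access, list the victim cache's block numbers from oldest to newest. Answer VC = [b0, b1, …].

VC = [29, 36, 19]

  [0] addr=0xe8 blk=29 s=5: MISS | VC []
  [1] addr=0xe9 blk=29 s=5: L1-HIT | VC []
  [2] addr=0xef blk=29 s=5: L1-HIT | VC []
  [3] addr=0xa8 blk=21 s=5: MISS | VC [29]
  [4] addr=0xe9 blk=29 s=5: VC-HIT | VC [21]
  [5] addr=0x1ec blk=61 s=5: MISS | VC [21, 29]
  [6] addr=0x122 blk=36 s=4: MISS | VC [21, 29]
  [7] addr=0xe7 blk=28 s=4: MISS | VC [21, 29, 36]
  [8] addr=0x5a blk=11 s=3: MISS | VC [21, 29, 36]
  [9] addr=0x113 blk=34 s=2: MISS | VC [21, 29, 36]
  [10] addr=0x58 blk=11 s=3: L1-HIT | VC [21, 29, 36]
  [11] addr=0x9e blk=19 s=3: MISS | VC [29, 36, 11]
  [12] addr=0x5b blk=11 s=3: VC-HIT | VC [29, 36, 19]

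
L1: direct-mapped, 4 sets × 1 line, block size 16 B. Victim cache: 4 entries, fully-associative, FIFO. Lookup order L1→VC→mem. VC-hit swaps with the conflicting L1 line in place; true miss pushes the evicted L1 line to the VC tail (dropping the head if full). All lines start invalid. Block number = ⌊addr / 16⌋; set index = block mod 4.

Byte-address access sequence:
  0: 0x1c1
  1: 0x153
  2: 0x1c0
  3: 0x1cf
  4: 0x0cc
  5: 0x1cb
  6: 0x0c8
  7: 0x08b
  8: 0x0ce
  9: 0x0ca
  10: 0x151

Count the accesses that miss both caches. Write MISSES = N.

  [0] addr=0x1c1 blk=28 s=0: MISS | VC []
  [1] addr=0x153 blk=21 s=1: MISS | VC []
  [2] addr=0x1c0 blk=28 s=0: L1-HIT | VC []
  [3] addr=0x1cf blk=28 s=0: L1-HIT | VC []
  [4] addr=0xcc blk=12 s=0: MISS | VC [28]
  [5] addr=0x1cb blk=28 s=0: VC-HIT | VC [12]
  [6] addr=0xc8 blk=12 s=0: VC-HIT | VC [28]
  [7] addr=0x8b blk=8 s=0: MISS | VC [28, 12]
  [8] addr=0xce blk=12 s=0: VC-HIT | VC [28, 8]
  [9] addr=0xca blk=12 s=0: L1-HIT | VC [28, 8]
  [10] addr=0x151 blk=21 s=1: L1-HIT | VC [28, 8]

MISSES = 4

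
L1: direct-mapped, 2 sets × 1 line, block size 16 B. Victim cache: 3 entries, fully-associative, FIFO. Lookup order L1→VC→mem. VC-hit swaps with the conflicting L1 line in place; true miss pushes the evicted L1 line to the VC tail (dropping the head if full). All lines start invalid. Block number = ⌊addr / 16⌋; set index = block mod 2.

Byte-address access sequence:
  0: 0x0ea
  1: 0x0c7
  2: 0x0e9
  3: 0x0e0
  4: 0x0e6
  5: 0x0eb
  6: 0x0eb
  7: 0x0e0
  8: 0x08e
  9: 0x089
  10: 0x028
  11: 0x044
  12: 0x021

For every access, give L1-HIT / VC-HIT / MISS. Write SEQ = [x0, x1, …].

SEQ = [MISS, MISS, VC-HIT, L1-HIT, L1-HIT, L1-HIT, L1-HIT, L1-HIT, MISS, L1-HIT, MISS, MISS, VC-HIT]

  [0] addr=0xea blk=14 s=0: MISS | VC []
  [1] addr=0xc7 blk=12 s=0: MISS | VC [14]
  [2] addr=0xe9 blk=14 s=0: VC-HIT | VC [12]
  [3] addr=0xe0 blk=14 s=0: L1-HIT | VC [12]
  [4] addr=0xe6 blk=14 s=0: L1-HIT | VC [12]
  [5] addr=0xeb blk=14 s=0: L1-HIT | VC [12]
  [6] addr=0xeb blk=14 s=0: L1-HIT | VC [12]
  [7] addr=0xe0 blk=14 s=0: L1-HIT | VC [12]
  [8] addr=0x8e blk=8 s=0: MISS | VC [12, 14]
  [9] addr=0x89 blk=8 s=0: L1-HIT | VC [12, 14]
  [10] addr=0x28 blk=2 s=0: MISS | VC [12, 14, 8]
  [11] addr=0x44 blk=4 s=0: MISS | VC [14, 8, 2]
  [12] addr=0x21 blk=2 s=0: VC-HIT | VC [14, 8, 4]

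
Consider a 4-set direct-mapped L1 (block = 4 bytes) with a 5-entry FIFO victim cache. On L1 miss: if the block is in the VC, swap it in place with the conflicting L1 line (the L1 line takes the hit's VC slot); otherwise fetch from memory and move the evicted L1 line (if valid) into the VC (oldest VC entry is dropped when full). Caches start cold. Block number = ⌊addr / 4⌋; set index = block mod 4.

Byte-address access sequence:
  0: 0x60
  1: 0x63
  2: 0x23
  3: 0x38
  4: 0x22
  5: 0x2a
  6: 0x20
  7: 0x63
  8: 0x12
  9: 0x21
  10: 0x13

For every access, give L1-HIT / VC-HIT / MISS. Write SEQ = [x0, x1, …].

SEQ = [MISS, L1-HIT, MISS, MISS, L1-HIT, MISS, L1-HIT, VC-HIT, MISS, VC-HIT, VC-HIT]

0: 0x60 (blk 24, set 0) → MISS  vc=[]
1: 0x63 (blk 24, set 0) → L1-HIT  vc=[]
2: 0x23 (blk 8, set 0) → MISS  vc=[24]
3: 0x38 (blk 14, set 2) → MISS  vc=[24]
4: 0x22 (blk 8, set 0) → L1-HIT  vc=[24]
5: 0x2a (blk 10, set 2) → MISS  vc=[24, 14]
6: 0x20 (blk 8, set 0) → L1-HIT  vc=[24, 14]
7: 0x63 (blk 24, set 0) → VC-HIT  vc=[8, 14]
8: 0x12 (blk 4, set 0) → MISS  vc=[8, 14, 24]
9: 0x21 (blk 8, set 0) → VC-HIT  vc=[4, 14, 24]
10: 0x13 (blk 4, set 0) → VC-HIT  vc=[8, 14, 24]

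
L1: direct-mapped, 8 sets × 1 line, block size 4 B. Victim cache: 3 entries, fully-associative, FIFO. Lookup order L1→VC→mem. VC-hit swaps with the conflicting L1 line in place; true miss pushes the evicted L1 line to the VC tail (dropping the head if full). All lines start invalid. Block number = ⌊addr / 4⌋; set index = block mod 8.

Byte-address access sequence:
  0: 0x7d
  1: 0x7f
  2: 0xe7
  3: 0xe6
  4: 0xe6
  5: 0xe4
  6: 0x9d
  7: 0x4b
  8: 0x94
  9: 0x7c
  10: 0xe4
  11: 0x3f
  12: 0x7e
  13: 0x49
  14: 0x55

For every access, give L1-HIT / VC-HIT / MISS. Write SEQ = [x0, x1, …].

  [0] addr=0x7d blk=31 s=7: MISS | VC []
  [1] addr=0x7f blk=31 s=7: L1-HIT | VC []
  [2] addr=0xe7 blk=57 s=1: MISS | VC []
  [3] addr=0xe6 blk=57 s=1: L1-HIT | VC []
  [4] addr=0xe6 blk=57 s=1: L1-HIT | VC []
  [5] addr=0xe4 blk=57 s=1: L1-HIT | VC []
  [6] addr=0x9d blk=39 s=7: MISS | VC [31]
  [7] addr=0x4b blk=18 s=2: MISS | VC [31]
  [8] addr=0x94 blk=37 s=5: MISS | VC [31]
  [9] addr=0x7c blk=31 s=7: VC-HIT | VC [39]
  [10] addr=0xe4 blk=57 s=1: L1-HIT | VC [39]
  [11] addr=0x3f blk=15 s=7: MISS | VC [39, 31]
  [12] addr=0x7e blk=31 s=7: VC-HIT | VC [39, 15]
  [13] addr=0x49 blk=18 s=2: L1-HIT | VC [39, 15]
  [14] addr=0x55 blk=21 s=5: MISS | VC [39, 15, 37]

SEQ = [MISS, L1-HIT, MISS, L1-HIT, L1-HIT, L1-HIT, MISS, MISS, MISS, VC-HIT, L1-HIT, MISS, VC-HIT, L1-HIT, MISS]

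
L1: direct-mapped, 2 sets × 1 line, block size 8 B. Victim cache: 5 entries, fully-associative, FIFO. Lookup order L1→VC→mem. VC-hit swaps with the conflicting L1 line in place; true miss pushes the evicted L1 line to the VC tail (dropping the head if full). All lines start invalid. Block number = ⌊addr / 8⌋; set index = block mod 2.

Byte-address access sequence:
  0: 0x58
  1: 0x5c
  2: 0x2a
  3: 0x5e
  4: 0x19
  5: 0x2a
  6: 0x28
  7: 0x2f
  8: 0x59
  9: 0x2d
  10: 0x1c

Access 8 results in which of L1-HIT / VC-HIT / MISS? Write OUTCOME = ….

  [0] addr=0x58 blk=11 s=1: MISS | VC []
  [1] addr=0x5c blk=11 s=1: L1-HIT | VC []
  [2] addr=0x2a blk=5 s=1: MISS | VC [11]
  [3] addr=0x5e blk=11 s=1: VC-HIT | VC [5]
  [4] addr=0x19 blk=3 s=1: MISS | VC [5, 11]
  [5] addr=0x2a blk=5 s=1: VC-HIT | VC [3, 11]
  [6] addr=0x28 blk=5 s=1: L1-HIT | VC [3, 11]
  [7] addr=0x2f blk=5 s=1: L1-HIT | VC [3, 11]
  [8] addr=0x59 blk=11 s=1: VC-HIT | VC [3, 5]
  [9] addr=0x2d blk=5 s=1: VC-HIT | VC [3, 11]
  [10] addr=0x1c blk=3 s=1: VC-HIT | VC [5, 11]

OUTCOME = VC-HIT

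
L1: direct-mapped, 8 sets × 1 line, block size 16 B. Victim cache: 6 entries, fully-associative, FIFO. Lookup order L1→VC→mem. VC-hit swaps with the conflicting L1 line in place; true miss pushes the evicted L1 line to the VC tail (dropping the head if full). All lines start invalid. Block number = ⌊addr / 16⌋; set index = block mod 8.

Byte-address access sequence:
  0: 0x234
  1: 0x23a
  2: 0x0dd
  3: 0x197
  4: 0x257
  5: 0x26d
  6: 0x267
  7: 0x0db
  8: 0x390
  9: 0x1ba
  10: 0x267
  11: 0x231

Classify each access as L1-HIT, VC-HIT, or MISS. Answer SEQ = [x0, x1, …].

SEQ = [MISS, L1-HIT, MISS, MISS, MISS, MISS, L1-HIT, VC-HIT, MISS, MISS, L1-HIT, VC-HIT]

0: 0x234 (blk 35, set 3) → MISS  vc=[]
1: 0x23a (blk 35, set 3) → L1-HIT  vc=[]
2: 0xdd (blk 13, set 5) → MISS  vc=[]
3: 0x197 (blk 25, set 1) → MISS  vc=[]
4: 0x257 (blk 37, set 5) → MISS  vc=[13]
5: 0x26d (blk 38, set 6) → MISS  vc=[13]
6: 0x267 (blk 38, set 6) → L1-HIT  vc=[13]
7: 0xdb (blk 13, set 5) → VC-HIT  vc=[37]
8: 0x390 (blk 57, set 1) → MISS  vc=[37, 25]
9: 0x1ba (blk 27, set 3) → MISS  vc=[37, 25, 35]
10: 0x267 (blk 38, set 6) → L1-HIT  vc=[37, 25, 35]
11: 0x231 (blk 35, set 3) → VC-HIT  vc=[37, 25, 27]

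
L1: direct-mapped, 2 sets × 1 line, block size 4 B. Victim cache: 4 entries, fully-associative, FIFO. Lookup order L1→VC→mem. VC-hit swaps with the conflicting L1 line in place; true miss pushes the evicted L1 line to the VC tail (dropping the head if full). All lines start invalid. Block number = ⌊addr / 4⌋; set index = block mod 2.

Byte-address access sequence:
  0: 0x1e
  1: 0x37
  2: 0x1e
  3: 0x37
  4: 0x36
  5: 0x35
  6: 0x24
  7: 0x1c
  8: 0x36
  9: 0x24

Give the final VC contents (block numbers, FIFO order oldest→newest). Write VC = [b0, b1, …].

VC = [13, 7]

  [0] addr=0x1e blk=7 s=1: MISS | VC []
  [1] addr=0x37 blk=13 s=1: MISS | VC [7]
  [2] addr=0x1e blk=7 s=1: VC-HIT | VC [13]
  [3] addr=0x37 blk=13 s=1: VC-HIT | VC [7]
  [4] addr=0x36 blk=13 s=1: L1-HIT | VC [7]
  [5] addr=0x35 blk=13 s=1: L1-HIT | VC [7]
  [6] addr=0x24 blk=9 s=1: MISS | VC [7, 13]
  [7] addr=0x1c blk=7 s=1: VC-HIT | VC [9, 13]
  [8] addr=0x36 blk=13 s=1: VC-HIT | VC [9, 7]
  [9] addr=0x24 blk=9 s=1: VC-HIT | VC [13, 7]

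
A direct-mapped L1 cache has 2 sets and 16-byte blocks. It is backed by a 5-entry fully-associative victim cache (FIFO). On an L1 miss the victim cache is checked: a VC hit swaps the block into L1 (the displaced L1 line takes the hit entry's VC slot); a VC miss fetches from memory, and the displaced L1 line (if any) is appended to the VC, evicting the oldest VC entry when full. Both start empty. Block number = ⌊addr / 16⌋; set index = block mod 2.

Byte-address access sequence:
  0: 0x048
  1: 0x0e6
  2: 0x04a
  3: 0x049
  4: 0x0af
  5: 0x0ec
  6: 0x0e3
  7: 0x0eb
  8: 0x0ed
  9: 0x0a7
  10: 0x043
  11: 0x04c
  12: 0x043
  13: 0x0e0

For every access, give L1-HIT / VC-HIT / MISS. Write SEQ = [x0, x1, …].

#0 0x48→b4/s0 MISS; vc=[]
#1 0xe6→b14/s0 MISS; vc=[4]
#2 0x4a→b4/s0 VC-HIT; vc=[14]
#3 0x49→b4/s0 L1-HIT; vc=[14]
#4 0xaf→b10/s0 MISS; vc=[14,4]
#5 0xec→b14/s0 VC-HIT; vc=[10,4]
#6 0xe3→b14/s0 L1-HIT; vc=[10,4]
#7 0xeb→b14/s0 L1-HIT; vc=[10,4]
#8 0xed→b14/s0 L1-HIT; vc=[10,4]
#9 0xa7→b10/s0 VC-HIT; vc=[14,4]
#10 0x43→b4/s0 VC-HIT; vc=[14,10]
#11 0x4c→b4/s0 L1-HIT; vc=[14,10]
#12 0x43→b4/s0 L1-HIT; vc=[14,10]
#13 0xe0→b14/s0 VC-HIT; vc=[4,10]

SEQ = [MISS, MISS, VC-HIT, L1-HIT, MISS, VC-HIT, L1-HIT, L1-HIT, L1-HIT, VC-HIT, VC-HIT, L1-HIT, L1-HIT, VC-HIT]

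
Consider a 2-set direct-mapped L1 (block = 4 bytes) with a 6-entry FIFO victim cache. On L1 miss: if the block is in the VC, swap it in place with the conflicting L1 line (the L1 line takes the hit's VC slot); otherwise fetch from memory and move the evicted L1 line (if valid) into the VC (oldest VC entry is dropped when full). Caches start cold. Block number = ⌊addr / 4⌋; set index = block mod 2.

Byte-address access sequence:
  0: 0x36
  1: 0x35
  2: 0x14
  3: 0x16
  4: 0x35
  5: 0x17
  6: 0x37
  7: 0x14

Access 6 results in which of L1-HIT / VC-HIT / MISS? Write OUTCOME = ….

OUTCOME = VC-HIT

#0 0x36→b13/s1 MISS; vc=[]
#1 0x35→b13/s1 L1-HIT; vc=[]
#2 0x14→b5/s1 MISS; vc=[13]
#3 0x16→b5/s1 L1-HIT; vc=[13]
#4 0x35→b13/s1 VC-HIT; vc=[5]
#5 0x17→b5/s1 VC-HIT; vc=[13]
#6 0x37→b13/s1 VC-HIT; vc=[5]
#7 0x14→b5/s1 VC-HIT; vc=[13]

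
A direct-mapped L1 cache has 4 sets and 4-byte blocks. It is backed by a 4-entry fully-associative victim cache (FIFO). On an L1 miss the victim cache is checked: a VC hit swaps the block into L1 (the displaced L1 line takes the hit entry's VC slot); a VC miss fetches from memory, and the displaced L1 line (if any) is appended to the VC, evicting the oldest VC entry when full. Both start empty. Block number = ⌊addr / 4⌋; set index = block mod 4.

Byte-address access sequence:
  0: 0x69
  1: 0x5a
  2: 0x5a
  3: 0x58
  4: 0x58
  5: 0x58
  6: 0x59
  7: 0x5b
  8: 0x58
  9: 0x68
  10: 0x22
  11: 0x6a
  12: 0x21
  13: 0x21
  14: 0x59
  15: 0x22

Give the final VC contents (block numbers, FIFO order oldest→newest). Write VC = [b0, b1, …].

#0 0x69→b26/s2 MISS; vc=[]
#1 0x5a→b22/s2 MISS; vc=[26]
#2 0x5a→b22/s2 L1-HIT; vc=[26]
#3 0x58→b22/s2 L1-HIT; vc=[26]
#4 0x58→b22/s2 L1-HIT; vc=[26]
#5 0x58→b22/s2 L1-HIT; vc=[26]
#6 0x59→b22/s2 L1-HIT; vc=[26]
#7 0x5b→b22/s2 L1-HIT; vc=[26]
#8 0x58→b22/s2 L1-HIT; vc=[26]
#9 0x68→b26/s2 VC-HIT; vc=[22]
#10 0x22→b8/s0 MISS; vc=[22]
#11 0x6a→b26/s2 L1-HIT; vc=[22]
#12 0x21→b8/s0 L1-HIT; vc=[22]
#13 0x21→b8/s0 L1-HIT; vc=[22]
#14 0x59→b22/s2 VC-HIT; vc=[26]
#15 0x22→b8/s0 L1-HIT; vc=[26]

VC = [26]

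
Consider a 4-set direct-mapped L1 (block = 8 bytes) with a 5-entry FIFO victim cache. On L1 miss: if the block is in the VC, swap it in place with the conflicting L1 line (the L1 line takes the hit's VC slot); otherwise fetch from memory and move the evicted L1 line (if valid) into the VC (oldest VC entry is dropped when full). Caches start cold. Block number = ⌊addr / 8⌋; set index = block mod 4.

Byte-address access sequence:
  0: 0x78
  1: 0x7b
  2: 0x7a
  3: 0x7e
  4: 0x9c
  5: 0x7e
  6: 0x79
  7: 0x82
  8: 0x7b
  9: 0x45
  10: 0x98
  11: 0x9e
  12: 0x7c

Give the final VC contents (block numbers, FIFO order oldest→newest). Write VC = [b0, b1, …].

VC = [19, 16]

  [0] addr=0x78 blk=15 s=3: MISS | VC []
  [1] addr=0x7b blk=15 s=3: L1-HIT | VC []
  [2] addr=0x7a blk=15 s=3: L1-HIT | VC []
  [3] addr=0x7e blk=15 s=3: L1-HIT | VC []
  [4] addr=0x9c blk=19 s=3: MISS | VC [15]
  [5] addr=0x7e blk=15 s=3: VC-HIT | VC [19]
  [6] addr=0x79 blk=15 s=3: L1-HIT | VC [19]
  [7] addr=0x82 blk=16 s=0: MISS | VC [19]
  [8] addr=0x7b blk=15 s=3: L1-HIT | VC [19]
  [9] addr=0x45 blk=8 s=0: MISS | VC [19, 16]
  [10] addr=0x98 blk=19 s=3: VC-HIT | VC [15, 16]
  [11] addr=0x9e blk=19 s=3: L1-HIT | VC [15, 16]
  [12] addr=0x7c blk=15 s=3: VC-HIT | VC [19, 16]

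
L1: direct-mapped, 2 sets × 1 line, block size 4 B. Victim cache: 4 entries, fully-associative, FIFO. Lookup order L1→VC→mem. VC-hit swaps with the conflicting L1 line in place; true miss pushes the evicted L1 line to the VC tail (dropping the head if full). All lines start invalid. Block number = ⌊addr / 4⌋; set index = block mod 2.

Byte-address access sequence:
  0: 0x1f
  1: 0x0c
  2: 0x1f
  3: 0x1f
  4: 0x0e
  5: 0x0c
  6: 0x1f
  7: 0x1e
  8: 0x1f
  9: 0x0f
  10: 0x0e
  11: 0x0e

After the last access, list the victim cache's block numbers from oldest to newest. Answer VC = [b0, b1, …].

VC = [7]

0: 0x1f (blk 7, set 1) → MISS  vc=[]
1: 0xc (blk 3, set 1) → MISS  vc=[7]
2: 0x1f (blk 7, set 1) → VC-HIT  vc=[3]
3: 0x1f (blk 7, set 1) → L1-HIT  vc=[3]
4: 0xe (blk 3, set 1) → VC-HIT  vc=[7]
5: 0xc (blk 3, set 1) → L1-HIT  vc=[7]
6: 0x1f (blk 7, set 1) → VC-HIT  vc=[3]
7: 0x1e (blk 7, set 1) → L1-HIT  vc=[3]
8: 0x1f (blk 7, set 1) → L1-HIT  vc=[3]
9: 0xf (blk 3, set 1) → VC-HIT  vc=[7]
10: 0xe (blk 3, set 1) → L1-HIT  vc=[7]
11: 0xe (blk 3, set 1) → L1-HIT  vc=[7]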